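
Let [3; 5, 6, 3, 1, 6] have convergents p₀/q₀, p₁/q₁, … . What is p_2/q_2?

99/31

Using pₖ = aₖpₖ₋₁ + pₖ₋₂, qₖ = aₖqₖ₋₁ + qₖ₋₂ (with p₋₁=1, p₋₂=0, q₋₁=0, q₋₂=1):
  k=0: a=3, p=3, q=1
  k=1: a=5, p=16, q=5
  k=2: a=6, p=99, q=31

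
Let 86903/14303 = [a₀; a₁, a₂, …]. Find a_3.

86903 = 6·14303 + 1085   →  a_0 = 6
14303 = 13·1085 + 198   →  a_1 = 13
1085 = 5·198 + 95   →  a_2 = 5
198 = 2·95 + 8   →  a_3 = 2

2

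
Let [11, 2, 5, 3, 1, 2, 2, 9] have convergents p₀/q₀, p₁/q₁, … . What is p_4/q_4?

527/46

Using pₖ = aₖpₖ₋₁ + pₖ₋₂, qₖ = aₖqₖ₋₁ + qₖ₋₂ (with p₋₁=1, p₋₂=0, q₋₁=0, q₋₂=1):
  k=0: a=11, p=11, q=1
  k=1: a=2, p=23, q=2
  k=2: a=5, p=126, q=11
  k=3: a=3, p=401, q=35
  k=4: a=1, p=527, q=46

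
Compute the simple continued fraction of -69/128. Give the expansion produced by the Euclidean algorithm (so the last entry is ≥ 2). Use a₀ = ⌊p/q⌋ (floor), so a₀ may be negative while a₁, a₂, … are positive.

[-1; 2, 5, 1, 9]

-69 = -1·128 + 59
128 = 2·59 + 10
59 = 5·10 + 9
10 = 1·9 + 1
9 = 9·1 + 0  (stop)
So -69/128 = [-1; 2, 5, 1, 9].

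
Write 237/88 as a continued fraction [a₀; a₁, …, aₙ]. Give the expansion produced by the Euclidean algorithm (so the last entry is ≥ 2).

237 = 2·88 + 61
88 = 1·61 + 27
61 = 2·27 + 7
27 = 3·7 + 6
7 = 1·6 + 1
6 = 6·1 + 0  (stop)
So 237/88 = [2; 1, 2, 3, 1, 6].

[2; 1, 2, 3, 1, 6]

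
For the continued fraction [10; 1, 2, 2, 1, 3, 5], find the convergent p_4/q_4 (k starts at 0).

107/10

Using pₖ = aₖpₖ₋₁ + pₖ₋₂, qₖ = aₖqₖ₋₁ + qₖ₋₂ (with p₋₁=1, p₋₂=0, q₋₁=0, q₋₂=1):
  k=0: a=10, p=10, q=1
  k=1: a=1, p=11, q=1
  k=2: a=2, p=32, q=3
  k=3: a=2, p=75, q=7
  k=4: a=1, p=107, q=10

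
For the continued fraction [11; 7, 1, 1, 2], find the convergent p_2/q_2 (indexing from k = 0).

89/8

Using pₖ = aₖpₖ₋₁ + pₖ₋₂, qₖ = aₖqₖ₋₁ + qₖ₋₂ (with p₋₁=1, p₋₂=0, q₋₁=0, q₋₂=1):
  k=0: a=11, p=11, q=1
  k=1: a=7, p=78, q=7
  k=2: a=1, p=89, q=8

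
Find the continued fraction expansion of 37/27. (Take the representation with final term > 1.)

[1; 2, 1, 2, 3]

37 = 1×27 + 10
27 = 2×10 + 7
10 = 1×7 + 3
7 = 2×3 + 1
3 = 3×1 + 0  (stop)
So 37/27 = [1; 2, 1, 2, 3].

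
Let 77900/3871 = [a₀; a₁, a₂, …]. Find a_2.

15

77900 = 20·3871 + 480   →  a_0 = 20
3871 = 8·480 + 31   →  a_1 = 8
480 = 15·31 + 15   →  a_2 = 15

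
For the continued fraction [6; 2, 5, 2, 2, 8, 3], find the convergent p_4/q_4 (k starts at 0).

381/59

Using pₖ = aₖpₖ₋₁ + pₖ₋₂, qₖ = aₖqₖ₋₁ + qₖ₋₂ (with p₋₁=1, p₋₂=0, q₋₁=0, q₋₂=1):
  k=0: a=6, p=6, q=1
  k=1: a=2, p=13, q=2
  k=2: a=5, p=71, q=11
  k=3: a=2, p=155, q=24
  k=4: a=2, p=381, q=59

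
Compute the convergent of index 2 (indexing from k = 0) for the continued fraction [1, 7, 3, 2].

25/22

Using pₖ = aₖpₖ₋₁ + pₖ₋₂, qₖ = aₖqₖ₋₁ + qₖ₋₂ (with p₋₁=1, p₋₂=0, q₋₁=0, q₋₂=1):
  k=0: a=1, p=1, q=1
  k=1: a=7, p=8, q=7
  k=2: a=3, p=25, q=22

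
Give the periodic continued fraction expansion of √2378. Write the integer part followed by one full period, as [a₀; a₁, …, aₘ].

a₀ = ⌊√2378⌋ = 48.

[48; 1, 3, 3, 1, 96]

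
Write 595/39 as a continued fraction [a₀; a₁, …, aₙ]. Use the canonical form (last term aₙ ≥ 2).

595 = 15*39 + 10
39 = 3*10 + 9
10 = 1*9 + 1
9 = 9*1 + 0  (stop)
So 595/39 = [15; 3, 1, 9].

[15; 3, 1, 9]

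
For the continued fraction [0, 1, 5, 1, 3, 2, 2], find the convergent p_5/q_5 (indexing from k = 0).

52/61

Using pₖ = aₖpₖ₋₁ + pₖ₋₂, qₖ = aₖqₖ₋₁ + qₖ₋₂ (with p₋₁=1, p₋₂=0, q₋₁=0, q₋₂=1):
  k=0: a=0, p=0, q=1
  k=1: a=1, p=1, q=1
  k=2: a=5, p=5, q=6
  k=3: a=1, p=6, q=7
  k=4: a=3, p=23, q=27
  k=5: a=2, p=52, q=61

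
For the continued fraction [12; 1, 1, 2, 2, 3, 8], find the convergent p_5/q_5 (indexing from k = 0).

516/41

Using pₖ = aₖpₖ₋₁ + pₖ₋₂, qₖ = aₖqₖ₋₁ + qₖ₋₂ (with p₋₁=1, p₋₂=0, q₋₁=0, q₋₂=1):
  k=0: a=12, p=12, q=1
  k=1: a=1, p=13, q=1
  k=2: a=1, p=25, q=2
  k=3: a=2, p=63, q=5
  k=4: a=2, p=151, q=12
  k=5: a=3, p=516, q=41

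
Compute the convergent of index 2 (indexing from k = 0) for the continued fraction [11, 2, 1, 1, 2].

34/3

Using pₖ = aₖpₖ₋₁ + pₖ₋₂, qₖ = aₖqₖ₋₁ + qₖ₋₂ (with p₋₁=1, p₋₂=0, q₋₁=0, q₋₂=1):
  k=0: a=11, p=11, q=1
  k=1: a=2, p=23, q=2
  k=2: a=1, p=34, q=3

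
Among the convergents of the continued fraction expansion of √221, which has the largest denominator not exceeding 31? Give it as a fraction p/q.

223/15

√221 = [14; 1, 6, 2, 6, 1, 28, …] (period length 6).
Convergents:
  p_0/q_0 = 14/1
  p_1/q_1 = 15/1
  p_2/q_2 = 104/7
  p_3/q_3 = 223/15
  p_4/q_4 = 1442/97
q_3 = 15 ≤ 31 < 97 = q_4, so the answer is 223/15.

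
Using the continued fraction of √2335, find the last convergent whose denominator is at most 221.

√2335 = [48; 3, 9, 3, 96, …] (period length 4).
Convergents:
  p_0/q_0 = 48/1
  p_1/q_1 = 145/3
  p_2/q_2 = 1353/28
  p_3/q_3 = 4204/87
  p_4/q_4 = 404937/8380
q_3 = 87 ≤ 221 < 8380 = q_4, so the answer is 4204/87.

4204/87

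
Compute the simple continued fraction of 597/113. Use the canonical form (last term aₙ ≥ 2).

[5; 3, 1, 1, 7, 2]

597 = 5·113 + 32
113 = 3·32 + 17
32 = 1·17 + 15
17 = 1·15 + 2
15 = 7·2 + 1
2 = 2·1 + 0  (stop)
So 597/113 = [5; 3, 1, 1, 7, 2].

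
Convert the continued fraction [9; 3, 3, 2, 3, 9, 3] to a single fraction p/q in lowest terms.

21222/2281

Using pₖ = aₖpₖ₋₁ + pₖ₋₂ and qₖ = aₖqₖ₋₁ + qₖ₋₂:
  k=0: a=9, p=9, q=1
  k=1: a=3, p=28, q=3
  k=2: a=3, p=93, q=10
  k=3: a=2, p=214, q=23
  k=4: a=3, p=735, q=79
  k=5: a=9, p=6829, q=734
  k=6: a=3, p=21222, q=2281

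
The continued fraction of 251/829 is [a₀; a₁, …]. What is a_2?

3

251 = 0·829 + 251   →  a_0 = 0
829 = 3·251 + 76   →  a_1 = 3
251 = 3·76 + 23   →  a_2 = 3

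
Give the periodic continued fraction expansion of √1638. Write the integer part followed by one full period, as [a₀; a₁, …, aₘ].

a₀ = ⌊√1638⌋ = 40.
With m₀=0, d₀=1 and mₖ₊₁ = dₖaₖ − mₖ, dₖ₊₁ = (n − mₖ₊₁²)/dₖ, aₖ₊₁ = ⌊(a₀+mₖ₊₁)/dₖ₊₁⌋:
  k=1: m=40, d=38, a=2
  k=2: m=36, d=9, a=8
  k=3: m=36, d=38, a=2
  k=4: m=40, d=1, a=80
d=1 and a=2a₀=80 at k=4, so the next step gives (m, d) = (40, 38) again — its k=1 value — and the period has length 4.

[40; 2, 8, 2, 80]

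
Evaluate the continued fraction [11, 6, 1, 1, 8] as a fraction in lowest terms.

1238/111

Fold from the inside: start with 8/1.
  1 + 1/8 = 9/8
  1 + 8/9 = 17/9
  6 + 9/17 = 111/17
  11 + 17/111 = 1238/111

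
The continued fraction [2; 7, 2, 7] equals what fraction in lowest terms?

Fold from the inside: start with 7/1.
  2 + 1/7 = 15/7
  7 + 7/15 = 112/15
  2 + 15/112 = 239/112

239/112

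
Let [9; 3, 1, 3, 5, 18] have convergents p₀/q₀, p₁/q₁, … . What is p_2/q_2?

Using pₖ = aₖpₖ₋₁ + pₖ₋₂, qₖ = aₖqₖ₋₁ + qₖ₋₂ (with p₋₁=1, p₋₂=0, q₋₁=0, q₋₂=1):
  k=0: a=9, p=9, q=1
  k=1: a=3, p=28, q=3
  k=2: a=1, p=37, q=4

37/4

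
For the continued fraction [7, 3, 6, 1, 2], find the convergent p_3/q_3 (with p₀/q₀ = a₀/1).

Using pₖ = aₖpₖ₋₁ + pₖ₋₂, qₖ = aₖqₖ₋₁ + qₖ₋₂ (with p₋₁=1, p₋₂=0, q₋₁=0, q₋₂=1):
  k=0: a=7, p=7, q=1
  k=1: a=3, p=22, q=3
  k=2: a=6, p=139, q=19
  k=3: a=1, p=161, q=22

161/22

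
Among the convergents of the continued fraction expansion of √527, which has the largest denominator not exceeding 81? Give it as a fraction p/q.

√527 = [22; 1, 21, 1, 44, …] (period length 4).
Convergents:
  p_0/q_0 = 22/1
  p_1/q_1 = 23/1
  p_2/q_2 = 505/22
  p_3/q_3 = 528/23
  p_4/q_4 = 23737/1034
q_3 = 23 ≤ 81 < 1034 = q_4, so the answer is 528/23.

528/23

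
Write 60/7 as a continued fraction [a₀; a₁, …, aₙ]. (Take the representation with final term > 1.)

60 = 8*7 + 4
7 = 1*4 + 3
4 = 1*3 + 1
3 = 3*1 + 0  (stop)
So 60/7 = [8; 1, 1, 3].

[8; 1, 1, 3]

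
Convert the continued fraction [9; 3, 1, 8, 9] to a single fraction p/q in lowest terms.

2953/319

Using pₖ = aₖpₖ₋₁ + pₖ₋₂ and qₖ = aₖqₖ₋₁ + qₖ₋₂:
  k=0: a=9, p=9, q=1
  k=1: a=3, p=28, q=3
  k=2: a=1, p=37, q=4
  k=3: a=8, p=324, q=35
  k=4: a=9, p=2953, q=319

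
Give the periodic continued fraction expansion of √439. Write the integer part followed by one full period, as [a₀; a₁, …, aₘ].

a₀ = ⌊√439⌋ = 20.
With m₀=0, d₀=1 and mₖ₊₁ = dₖaₖ − mₖ, dₖ₊₁ = (n − mₖ₊₁²)/dₖ, aₖ₊₁ = ⌊(a₀+mₖ₊₁)/dₖ₊₁⌋:
  k=1: m=20, d=39, a=1
  k=2: m=19, d=2, a=19
  k=3: m=19, d=39, a=1
  k=4: m=20, d=1, a=40
d=1 and a=2a₀=40 at k=4, so the next step gives (m, d) = (20, 39) again — its k=1 value — and the period has length 4.

[20; 1, 19, 1, 40]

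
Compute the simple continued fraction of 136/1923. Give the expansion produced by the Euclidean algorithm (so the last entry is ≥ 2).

[0; 14, 7, 6, 3]

136 = 0*1923 + 136
1923 = 14*136 + 19
136 = 7*19 + 3
19 = 6*3 + 1
3 = 3*1 + 0  (stop)
So 136/1923 = [0; 14, 7, 6, 3].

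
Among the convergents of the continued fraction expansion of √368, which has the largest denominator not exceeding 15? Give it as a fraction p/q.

√368 = [19; 5, 2, 5, 38, …] (period length 4).
Convergents:
  p_0/q_0 = 19/1
  p_1/q_1 = 96/5
  p_2/q_2 = 211/11
  p_3/q_3 = 1151/60
q_2 = 11 ≤ 15 < 60 = q_3, so the answer is 211/11.

211/11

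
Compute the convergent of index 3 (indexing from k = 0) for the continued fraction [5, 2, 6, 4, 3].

Using pₖ = aₖpₖ₋₁ + pₖ₋₂, qₖ = aₖqₖ₋₁ + qₖ₋₂ (with p₋₁=1, p₋₂=0, q₋₁=0, q₋₂=1):
  k=0: a=5, p=5, q=1
  k=1: a=2, p=11, q=2
  k=2: a=6, p=71, q=13
  k=3: a=4, p=295, q=54

295/54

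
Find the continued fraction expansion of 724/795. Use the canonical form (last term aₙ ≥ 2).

[0; 1, 10, 5, 14]

724 = 0*795 + 724
795 = 1*724 + 71
724 = 10*71 + 14
71 = 5*14 + 1
14 = 14*1 + 0  (stop)
So 724/795 = [0; 1, 10, 5, 14].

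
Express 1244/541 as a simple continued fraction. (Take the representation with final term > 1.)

1244 = 2×541 + 162
541 = 3×162 + 55
162 = 2×55 + 52
55 = 1×52 + 3
52 = 17×3 + 1
3 = 3×1 + 0  (stop)
So 1244/541 = [2; 3, 2, 1, 17, 3].

[2; 3, 2, 1, 17, 3]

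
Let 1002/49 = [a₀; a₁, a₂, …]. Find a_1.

2

1002 = 20·49 + 22   →  a_0 = 20
49 = 2·22 + 5   →  a_1 = 2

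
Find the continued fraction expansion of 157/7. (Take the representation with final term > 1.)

[22; 2, 3]

157 = 22×7 + 3
7 = 2×3 + 1
3 = 3×1 + 0  (stop)
So 157/7 = [22; 2, 3].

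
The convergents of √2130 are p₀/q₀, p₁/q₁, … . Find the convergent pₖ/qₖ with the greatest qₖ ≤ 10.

323/7

√2130 = [46; 6, 1, 1, 2, 1, 1, 6, 92, …] (period length 8).
Convergents:
  p_0/q_0 = 46/1
  p_1/q_1 = 277/6
  p_2/q_2 = 323/7
  p_3/q_3 = 600/13
q_2 = 7 ≤ 10 < 13 = q_3, so the answer is 323/7.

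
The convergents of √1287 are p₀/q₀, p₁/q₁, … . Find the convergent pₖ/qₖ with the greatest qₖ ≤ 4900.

164737/4592

√1287 = [35; 1, 6, 1, 70, …] (period length 4).
Convergents:
  p_0/q_0 = 35/1
  p_1/q_1 = 36/1
  p_2/q_2 = 251/7
  p_3/q_3 = 287/8
  p_4/q_4 = 20341/567
  p_5/q_5 = 20628/575
  p_6/q_6 = 144109/4017
  p_7/q_7 = 164737/4592
  p_8/q_8 = 11675699/325457
q_7 = 4592 ≤ 4900 < 325457 = q_8, so the answer is 164737/4592.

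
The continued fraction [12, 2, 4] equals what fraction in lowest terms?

112/9

Using pₖ = aₖpₖ₋₁ + pₖ₋₂ and qₖ = aₖqₖ₋₁ + qₖ₋₂:
  k=0: a=12, p=12, q=1
  k=1: a=2, p=25, q=2
  k=2: a=4, p=112, q=9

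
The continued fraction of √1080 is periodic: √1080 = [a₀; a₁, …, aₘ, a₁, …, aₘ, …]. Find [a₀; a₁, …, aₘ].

[32; 1, 6, 3, 6, 1, 64]

a₀ = ⌊√1080⌋ = 32.
With m₀=0, d₀=1 and mₖ₊₁ = dₖaₖ − mₖ, dₖ₊₁ = (n − mₖ₊₁²)/dₖ, aₖ₊₁ = ⌊(a₀+mₖ₊₁)/dₖ₊₁⌋:
  k=1: m=32, d=56, a=1
  k=2: m=24, d=9, a=6
  k=3: m=30, d=20, a=3
  k=4: m=30, d=9, a=6
  k=5: m=24, d=56, a=1
  k=6: m=32, d=1, a=64
d=1 and a=2a₀=64 at k=6, so the next step gives (m, d) = (32, 56) again — its k=1 value — and the period has length 6.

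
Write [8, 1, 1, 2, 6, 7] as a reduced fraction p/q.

1968/229

Fold from the inside: start with 7/1.
  6 + 1/7 = 43/7
  2 + 7/43 = 93/43
  1 + 43/93 = 136/93
  1 + 93/136 = 229/136
  8 + 136/229 = 1968/229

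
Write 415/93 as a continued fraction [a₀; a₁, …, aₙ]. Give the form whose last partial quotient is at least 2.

[4; 2, 6, 7]

415 = 4*93 + 43
93 = 2*43 + 7
43 = 6*7 + 1
7 = 7*1 + 0  (stop)
So 415/93 = [4; 2, 6, 7].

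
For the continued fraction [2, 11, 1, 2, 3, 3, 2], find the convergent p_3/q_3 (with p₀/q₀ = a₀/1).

Using pₖ = aₖpₖ₋₁ + pₖ₋₂, qₖ = aₖqₖ₋₁ + qₖ₋₂ (with p₋₁=1, p₋₂=0, q₋₁=0, q₋₂=1):
  k=0: a=2, p=2, q=1
  k=1: a=11, p=23, q=11
  k=2: a=1, p=25, q=12
  k=3: a=2, p=73, q=35

73/35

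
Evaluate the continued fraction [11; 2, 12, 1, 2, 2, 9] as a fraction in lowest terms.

Fold from the inside: start with 9/1.
  2 + 1/9 = 19/9
  2 + 9/19 = 47/19
  1 + 19/47 = 66/47
  12 + 47/66 = 839/66
  2 + 66/839 = 1744/839
  11 + 839/1744 = 20023/1744

20023/1744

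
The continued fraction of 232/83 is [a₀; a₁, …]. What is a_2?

3

232 = 2·83 + 66   →  a_0 = 2
83 = 1·66 + 17   →  a_1 = 1
66 = 3·17 + 15   →  a_2 = 3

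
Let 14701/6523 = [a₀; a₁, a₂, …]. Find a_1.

14701 = 2·6523 + 1655   →  a_0 = 2
6523 = 3·1655 + 1558   →  a_1 = 3

3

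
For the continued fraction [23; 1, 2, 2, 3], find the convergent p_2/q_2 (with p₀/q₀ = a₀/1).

71/3

Using pₖ = aₖpₖ₋₁ + pₖ₋₂, qₖ = aₖqₖ₋₁ + qₖ₋₂ (with p₋₁=1, p₋₂=0, q₋₁=0, q₋₂=1):
  k=0: a=23, p=23, q=1
  k=1: a=1, p=24, q=1
  k=2: a=2, p=71, q=3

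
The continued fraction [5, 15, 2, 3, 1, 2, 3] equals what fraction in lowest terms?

6569/1297

Using pₖ = aₖpₖ₋₁ + pₖ₋₂ and qₖ = aₖqₖ₋₁ + qₖ₋₂:
  k=0: a=5, p=5, q=1
  k=1: a=15, p=76, q=15
  k=2: a=2, p=157, q=31
  k=3: a=3, p=547, q=108
  k=4: a=1, p=704, q=139
  k=5: a=2, p=1955, q=386
  k=6: a=3, p=6569, q=1297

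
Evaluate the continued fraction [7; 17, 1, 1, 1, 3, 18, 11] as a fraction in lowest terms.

276545/39189

Fold from the inside: start with 11/1.
  18 + 1/11 = 199/11
  3 + 11/199 = 608/199
  1 + 199/608 = 807/608
  1 + 608/807 = 1415/807
  1 + 807/1415 = 2222/1415
  17 + 1415/2222 = 39189/2222
  7 + 2222/39189 = 276545/39189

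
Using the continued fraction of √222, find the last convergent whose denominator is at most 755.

4455/299

√222 = [14; 1, 8, 1, 28, …] (period length 4).
Convergents:
  p_0/q_0 = 14/1
  p_1/q_1 = 15/1
  p_2/q_2 = 134/9
  p_3/q_3 = 149/10
  p_4/q_4 = 4306/289
  p_5/q_5 = 4455/299
  p_6/q_6 = 39946/2681
q_5 = 299 ≤ 755 < 2681 = q_6, so the answer is 4455/299.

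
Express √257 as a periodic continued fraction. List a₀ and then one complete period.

[16; 32]

a₀ = ⌊√257⌋ = 16.
With m₀=0, d₀=1 and mₖ₊₁ = dₖaₖ − mₖ, dₖ₊₁ = (n − mₖ₊₁²)/dₖ, aₖ₊₁ = ⌊(a₀+mₖ₊₁)/dₖ₊₁⌋:
  k=1: m=16, d=1, a=32
d=1 and a=2a₀=32 at k=1, so the next step gives (m, d) = (16, 1) again — its k=1 value — and the period has length 1.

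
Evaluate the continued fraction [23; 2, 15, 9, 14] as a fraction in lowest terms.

Using pₖ = aₖpₖ₋₁ + pₖ₋₂ and qₖ = aₖqₖ₋₁ + qₖ₋₂:
  k=0: a=23, p=23, q=1
  k=1: a=2, p=47, q=2
  k=2: a=15, p=728, q=31
  k=3: a=9, p=6599, q=281
  k=4: a=14, p=93114, q=3965

93114/3965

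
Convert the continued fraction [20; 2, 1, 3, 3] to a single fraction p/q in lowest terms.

733/36

Using pₖ = aₖpₖ₋₁ + pₖ₋₂ and qₖ = aₖqₖ₋₁ + qₖ₋₂:
  k=0: a=20, p=20, q=1
  k=1: a=2, p=41, q=2
  k=2: a=1, p=61, q=3
  k=3: a=3, p=224, q=11
  k=4: a=3, p=733, q=36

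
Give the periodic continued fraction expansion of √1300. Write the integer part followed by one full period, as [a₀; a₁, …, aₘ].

[36; 18, 72]

a₀ = ⌊√1300⌋ = 36.
With m₀=0, d₀=1 and mₖ₊₁ = dₖaₖ − mₖ, dₖ₊₁ = (n − mₖ₊₁²)/dₖ, aₖ₊₁ = ⌊(a₀+mₖ₊₁)/dₖ₊₁⌋:
  k=1: m=36, d=4, a=18
  k=2: m=36, d=1, a=72
d=1 and a=2a₀=72 at k=2, so the next step gives (m, d) = (36, 4) again — its k=1 value — and the period has length 2.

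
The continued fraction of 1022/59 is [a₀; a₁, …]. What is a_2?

1022 = 17·59 + 19   →  a_0 = 17
59 = 3·19 + 2   →  a_1 = 3
19 = 9·2 + 1   →  a_2 = 9

9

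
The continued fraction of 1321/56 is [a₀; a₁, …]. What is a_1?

1321 = 23·56 + 33   →  a_0 = 23
56 = 1·33 + 23   →  a_1 = 1

1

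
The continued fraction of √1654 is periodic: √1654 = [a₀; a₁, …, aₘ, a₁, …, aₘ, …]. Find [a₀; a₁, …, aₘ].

a₀ = ⌊√1654⌋ = 40.
With m₀=0, d₀=1 and mₖ₊₁ = dₖaₖ − mₖ, dₖ₊₁ = (n − mₖ₊₁²)/dₖ, aₖ₊₁ = ⌊(a₀+mₖ₊₁)/dₖ₊₁⌋:
  k=1: m=40, d=54, a=1
  k=2: m=14, d=27, a=2
  k=3: m=40, d=2, a=40
  k=4: m=40, d=27, a=2
  k=5: m=14, d=54, a=1
  k=6: m=40, d=1, a=80
d=1 and a=2a₀=80 at k=6, so the next step gives (m, d) = (40, 54) again — its k=1 value — and the period has length 6.

[40; 1, 2, 40, 2, 1, 80]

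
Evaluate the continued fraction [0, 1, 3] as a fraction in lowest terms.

3/4

Using pₖ = aₖpₖ₋₁ + pₖ₋₂ and qₖ = aₖqₖ₋₁ + qₖ₋₂:
  k=0: a=0, p=0, q=1
  k=1: a=1, p=1, q=1
  k=2: a=3, p=3, q=4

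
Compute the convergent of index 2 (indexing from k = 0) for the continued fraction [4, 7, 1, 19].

33/8

Using pₖ = aₖpₖ₋₁ + pₖ₋₂, qₖ = aₖqₖ₋₁ + qₖ₋₂ (with p₋₁=1, p₋₂=0, q₋₁=0, q₋₂=1):
  k=0: a=4, p=4, q=1
  k=1: a=7, p=29, q=7
  k=2: a=1, p=33, q=8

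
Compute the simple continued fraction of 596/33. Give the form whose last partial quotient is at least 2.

596 = 18·33 + 2
33 = 16·2 + 1
2 = 2·1 + 0  (stop)
So 596/33 = [18; 16, 2].

[18; 16, 2]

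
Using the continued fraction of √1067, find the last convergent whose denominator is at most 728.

√1067 = [32; 1, 1, 1, 64, …] (period length 4).
Convergents:
  p_0/q_0 = 32/1
  p_1/q_1 = 33/1
  p_2/q_2 = 65/2
  p_3/q_3 = 98/3
  p_4/q_4 = 6337/194
  p_5/q_5 = 6435/197
  p_6/q_6 = 12772/391
  p_7/q_7 = 19207/588
  p_8/q_8 = 1242020/38023
q_7 = 588 ≤ 728 < 38023 = q_8, so the answer is 19207/588.

19207/588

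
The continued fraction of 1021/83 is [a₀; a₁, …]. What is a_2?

3

1021 = 12·83 + 25   →  a_0 = 12
83 = 3·25 + 8   →  a_1 = 3
25 = 3·8 + 1   →  a_2 = 3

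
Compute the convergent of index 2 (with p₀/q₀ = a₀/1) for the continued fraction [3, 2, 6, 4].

45/13

Using pₖ = aₖpₖ₋₁ + pₖ₋₂, qₖ = aₖqₖ₋₁ + qₖ₋₂ (with p₋₁=1, p₋₂=0, q₋₁=0, q₋₂=1):
  k=0: a=3, p=3, q=1
  k=1: a=2, p=7, q=2
  k=2: a=6, p=45, q=13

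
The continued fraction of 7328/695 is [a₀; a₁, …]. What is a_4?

7328 = 10·695 + 378   →  a_0 = 10
695 = 1·378 + 317   →  a_1 = 1
378 = 1·317 + 61   →  a_2 = 1
317 = 5·61 + 12   →  a_3 = 5
61 = 5·12 + 1   →  a_4 = 5

5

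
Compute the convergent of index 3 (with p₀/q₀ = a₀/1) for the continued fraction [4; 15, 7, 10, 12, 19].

4371/1075

Using pₖ = aₖpₖ₋₁ + pₖ₋₂, qₖ = aₖqₖ₋₁ + qₖ₋₂ (with p₋₁=1, p₋₂=0, q₋₁=0, q₋₂=1):
  k=0: a=4, p=4, q=1
  k=1: a=15, p=61, q=15
  k=2: a=7, p=431, q=106
  k=3: a=10, p=4371, q=1075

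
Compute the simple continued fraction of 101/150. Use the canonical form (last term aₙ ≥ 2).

101 = 0·150 + 101
150 = 1·101 + 49
101 = 2·49 + 3
49 = 16·3 + 1
3 = 3·1 + 0  (stop)
So 101/150 = [0; 1, 2, 16, 3].

[0; 1, 2, 16, 3]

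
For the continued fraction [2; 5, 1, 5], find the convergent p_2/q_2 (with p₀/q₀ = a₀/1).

Using pₖ = aₖpₖ₋₁ + pₖ₋₂, qₖ = aₖqₖ₋₁ + qₖ₋₂ (with p₋₁=1, p₋₂=0, q₋₁=0, q₋₂=1):
  k=0: a=2, p=2, q=1
  k=1: a=5, p=11, q=5
  k=2: a=1, p=13, q=6

13/6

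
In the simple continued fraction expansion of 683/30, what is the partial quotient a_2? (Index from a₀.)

3

683 = 22·30 + 23   →  a_0 = 22
30 = 1·23 + 7   →  a_1 = 1
23 = 3·7 + 2   →  a_2 = 3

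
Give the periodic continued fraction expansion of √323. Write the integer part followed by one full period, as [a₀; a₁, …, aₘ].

a₀ = ⌊√323⌋ = 17.
With m₀=0, d₀=1 and mₖ₊₁ = dₖaₖ − mₖ, dₖ₊₁ = (n − mₖ₊₁²)/dₖ, aₖ₊₁ = ⌊(a₀+mₖ₊₁)/dₖ₊₁⌋:
  k=1: m=17, d=34, a=1
  k=2: m=17, d=1, a=34
d=1 and a=2a₀=34 at k=2, so the next step gives (m, d) = (17, 34) again — its k=1 value — and the period has length 2.

[17; 1, 34]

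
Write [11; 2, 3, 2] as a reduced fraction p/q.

183/16

Fold from the inside: start with 2/1.
  3 + 1/2 = 7/2
  2 + 2/7 = 16/7
  11 + 7/16 = 183/16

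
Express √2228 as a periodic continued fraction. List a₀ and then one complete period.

[47; 4, 1, 22, 1, 4, 94]

a₀ = ⌊√2228⌋ = 47.
With m₀=0, d₀=1 and mₖ₊₁ = dₖaₖ − mₖ, dₖ₊₁ = (n − mₖ₊₁²)/dₖ, aₖ₊₁ = ⌊(a₀+mₖ₊₁)/dₖ₊₁⌋:
  k=1: m=47, d=19, a=4
  k=2: m=29, d=73, a=1
  k=3: m=44, d=4, a=22
  k=4: m=44, d=73, a=1
  k=5: m=29, d=19, a=4
  k=6: m=47, d=1, a=94
d=1 and a=2a₀=94 at k=6, so the next step gives (m, d) = (47, 19) again — its k=1 value — and the period has length 6.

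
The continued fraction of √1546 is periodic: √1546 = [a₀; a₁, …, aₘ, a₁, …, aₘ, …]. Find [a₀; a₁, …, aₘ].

a₀ = ⌊√1546⌋ = 39.
With m₀=0, d₀=1 and mₖ₊₁ = dₖaₖ − mₖ, dₖ₊₁ = (n − mₖ₊₁²)/dₖ, aₖ₊₁ = ⌊(a₀+mₖ₊₁)/dₖ₊₁⌋:
  k=1: m=39, d=25, a=3
  k=2: m=36, d=10, a=7
  k=3: m=34, d=39, a=1
  k=4: m=5, d=39, a=1
  k=5: m=34, d=10, a=7
  k=6: m=36, d=25, a=3
  k=7: m=39, d=1, a=78
d=1 and a=2a₀=78 at k=7, so the next step gives (m, d) = (39, 25) again — its k=1 value — and the period has length 7.

[39; 3, 7, 1, 1, 7, 3, 78]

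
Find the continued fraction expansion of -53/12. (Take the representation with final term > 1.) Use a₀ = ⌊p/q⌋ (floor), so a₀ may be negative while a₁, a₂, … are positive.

-53 = -5·12 + 7
12 = 1·7 + 5
7 = 1·5 + 2
5 = 2·2 + 1
2 = 2·1 + 0  (stop)
So -53/12 = [-5; 1, 1, 2, 2].

[-5; 1, 1, 2, 2]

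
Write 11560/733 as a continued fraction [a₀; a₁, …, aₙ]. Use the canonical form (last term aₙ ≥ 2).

[15; 1, 3, 2, 1, 3, 15]

11560 = 15*733 + 565
733 = 1*565 + 168
565 = 3*168 + 61
168 = 2*61 + 46
61 = 1*46 + 15
46 = 3*15 + 1
15 = 15*1 + 0  (stop)
So 11560/733 = [15; 1, 3, 2, 1, 3, 15].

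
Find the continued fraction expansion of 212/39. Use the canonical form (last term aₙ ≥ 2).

212 = 5·39 + 17
39 = 2·17 + 5
17 = 3·5 + 2
5 = 2·2 + 1
2 = 2·1 + 0  (stop)
So 212/39 = [5; 2, 3, 2, 2].

[5; 2, 3, 2, 2]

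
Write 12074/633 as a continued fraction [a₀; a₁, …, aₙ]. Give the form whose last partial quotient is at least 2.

[19; 13, 2, 7, 3]

12074 = 19*633 + 47
633 = 13*47 + 22
47 = 2*22 + 3
22 = 7*3 + 1
3 = 3*1 + 0  (stop)
So 12074/633 = [19; 13, 2, 7, 3].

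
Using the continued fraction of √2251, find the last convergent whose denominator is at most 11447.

√2251 = [47; 2, 4, 47, 4, 2, 94, …] (period length 6).
Convergents:
  p_0/q_0 = 47/1
  p_1/q_1 = 95/2
  p_2/q_2 = 427/9
  p_3/q_3 = 20164/425
  p_4/q_4 = 81083/1709
  p_5/q_5 = 182330/3843
  p_6/q_6 = 17220103/362951
q_5 = 3843 ≤ 11447 < 362951 = q_6, so the answer is 182330/3843.

182330/3843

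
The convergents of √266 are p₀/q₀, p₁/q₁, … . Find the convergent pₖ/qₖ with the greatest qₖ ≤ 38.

√266 = [16; 3, 4, 3, 32, …] (period length 4).
Convergents:
  p_0/q_0 = 16/1
  p_1/q_1 = 49/3
  p_2/q_2 = 212/13
  p_3/q_3 = 685/42
q_2 = 13 ≤ 38 < 42 = q_3, so the answer is 212/13.

212/13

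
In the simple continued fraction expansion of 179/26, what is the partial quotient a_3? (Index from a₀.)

179 = 6·26 + 23   →  a_0 = 6
26 = 1·23 + 3   →  a_1 = 1
23 = 7·3 + 2   →  a_2 = 7
3 = 1·2 + 1   →  a_3 = 1

1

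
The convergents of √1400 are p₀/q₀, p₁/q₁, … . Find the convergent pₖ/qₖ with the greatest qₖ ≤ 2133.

67275/1798

√1400 = [37; 2, 2, 2, 74, …] (period length 4).
Convergents:
  p_0/q_0 = 37/1
  p_1/q_1 = 75/2
  p_2/q_2 = 187/5
  p_3/q_3 = 449/12
  p_4/q_4 = 33413/893
  p_5/q_5 = 67275/1798
  p_6/q_6 = 167963/4489
q_5 = 1798 ≤ 2133 < 4489 = q_6, so the answer is 67275/1798.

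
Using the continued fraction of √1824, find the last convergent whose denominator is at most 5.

√1824 = [42; 1, 2, 2, 2, 1, 84, …] (period length 6).
Convergents:
  p_0/q_0 = 42/1
  p_1/q_1 = 43/1
  p_2/q_2 = 128/3
  p_3/q_3 = 299/7
q_2 = 3 ≤ 5 < 7 = q_3, so the answer is 128/3.

128/3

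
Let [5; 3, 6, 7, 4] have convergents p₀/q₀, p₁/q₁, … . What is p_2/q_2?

101/19

Using pₖ = aₖpₖ₋₁ + pₖ₋₂, qₖ = aₖqₖ₋₁ + qₖ₋₂ (with p₋₁=1, p₋₂=0, q₋₁=0, q₋₂=1):
  k=0: a=5, p=5, q=1
  k=1: a=3, p=16, q=3
  k=2: a=6, p=101, q=19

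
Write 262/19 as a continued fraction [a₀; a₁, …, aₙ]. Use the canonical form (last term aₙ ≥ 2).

262 = 13·19 + 15
19 = 1·15 + 4
15 = 3·4 + 3
4 = 1·3 + 1
3 = 3·1 + 0  (stop)
So 262/19 = [13; 1, 3, 1, 3].

[13; 1, 3, 1, 3]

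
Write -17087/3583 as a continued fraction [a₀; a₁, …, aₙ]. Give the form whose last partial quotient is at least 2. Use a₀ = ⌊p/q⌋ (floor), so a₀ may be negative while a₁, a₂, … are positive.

[-5; 4, 3, 18, 15]

-17087 = -5×3583 + 828
3583 = 4×828 + 271
828 = 3×271 + 15
271 = 18×15 + 1
15 = 15×1 + 0  (stop)
So -17087/3583 = [-5; 4, 3, 18, 15].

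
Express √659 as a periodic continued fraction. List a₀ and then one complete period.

a₀ = ⌊√659⌋ = 25.
With m₀=0, d₀=1 and mₖ₊₁ = dₖaₖ − mₖ, dₖ₊₁ = (n − mₖ₊₁²)/dₖ, aₖ₊₁ = ⌊(a₀+mₖ₊₁)/dₖ₊₁⌋:
  k=1: m=25, d=34, a=1
  k=2: m=9, d=17, a=2
  k=3: m=25, d=2, a=25
  k=4: m=25, d=17, a=2
  k=5: m=9, d=34, a=1
  k=6: m=25, d=1, a=50
d=1 and a=2a₀=50 at k=6, so the next step gives (m, d) = (25, 34) again — its k=1 value — and the period has length 6.

[25; 1, 2, 25, 2, 1, 50]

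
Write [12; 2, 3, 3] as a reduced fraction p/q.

Using pₖ = aₖpₖ₋₁ + pₖ₋₂ and qₖ = aₖqₖ₋₁ + qₖ₋₂:
  k=0: a=12, p=12, q=1
  k=1: a=2, p=25, q=2
  k=2: a=3, p=87, q=7
  k=3: a=3, p=286, q=23

286/23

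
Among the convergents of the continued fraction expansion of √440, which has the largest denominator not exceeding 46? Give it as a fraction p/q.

881/42

√440 = [20; 1, 40, …] (period length 2).
Convergents:
  p_0/q_0 = 20/1
  p_1/q_1 = 21/1
  p_2/q_2 = 860/41
  p_3/q_3 = 881/42
  p_4/q_4 = 36100/1721
q_3 = 42 ≤ 46 < 1721 = q_4, so the answer is 881/42.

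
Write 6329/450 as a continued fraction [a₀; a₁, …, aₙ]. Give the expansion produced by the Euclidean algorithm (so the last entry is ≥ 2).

[14; 15, 1, 1, 14]

6329 = 14·450 + 29
450 = 15·29 + 15
29 = 1·15 + 14
15 = 1·14 + 1
14 = 14·1 + 0  (stop)
So 6329/450 = [14; 15, 1, 1, 14].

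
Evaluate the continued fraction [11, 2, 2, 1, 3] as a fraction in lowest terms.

Using pₖ = aₖpₖ₋₁ + pₖ₋₂ and qₖ = aₖqₖ₋₁ + qₖ₋₂:
  k=0: a=11, p=11, q=1
  k=1: a=2, p=23, q=2
  k=2: a=2, p=57, q=5
  k=3: a=1, p=80, q=7
  k=4: a=3, p=297, q=26

297/26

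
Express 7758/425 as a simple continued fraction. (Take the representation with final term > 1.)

7758 = 18·425 + 108
425 = 3·108 + 101
108 = 1·101 + 7
101 = 14·7 + 3
7 = 2·3 + 1
3 = 3·1 + 0  (stop)
So 7758/425 = [18; 3, 1, 14, 2, 3].

[18; 3, 1, 14, 2, 3]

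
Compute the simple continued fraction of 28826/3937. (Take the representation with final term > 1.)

[7; 3, 9, 3, 6, 7]

28826 = 7*3937 + 1267
3937 = 3*1267 + 136
1267 = 9*136 + 43
136 = 3*43 + 7
43 = 6*7 + 1
7 = 7*1 + 0  (stop)
So 28826/3937 = [7; 3, 9, 3, 6, 7].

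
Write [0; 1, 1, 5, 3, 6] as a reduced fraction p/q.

120/221

Fold from the inside: start with 6/1.
  3 + 1/6 = 19/6
  5 + 6/19 = 101/19
  1 + 19/101 = 120/101
  1 + 101/120 = 221/120
  0 + 120/221 = 120/221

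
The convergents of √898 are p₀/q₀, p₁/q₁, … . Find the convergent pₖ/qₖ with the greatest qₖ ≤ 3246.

53910/1799

√898 = [29; 1, 28, 1, 58, …] (period length 4).
Convergents:
  p_0/q_0 = 29/1
  p_1/q_1 = 30/1
  p_2/q_2 = 869/29
  p_3/q_3 = 899/30
  p_4/q_4 = 53011/1769
  p_5/q_5 = 53910/1799
  p_6/q_6 = 1562491/52141
q_5 = 1799 ≤ 3246 < 52141 = q_6, so the answer is 53910/1799.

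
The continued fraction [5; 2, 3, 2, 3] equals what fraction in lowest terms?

299/55

Fold from the inside: start with 3/1.
  2 + 1/3 = 7/3
  3 + 3/7 = 24/7
  2 + 7/24 = 55/24
  5 + 24/55 = 299/55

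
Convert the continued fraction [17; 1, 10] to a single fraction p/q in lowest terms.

197/11

Fold from the inside: start with 10/1.
  1 + 1/10 = 11/10
  17 + 10/11 = 197/11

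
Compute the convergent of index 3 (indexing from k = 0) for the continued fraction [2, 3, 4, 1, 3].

37/16

Using pₖ = aₖpₖ₋₁ + pₖ₋₂, qₖ = aₖqₖ₋₁ + qₖ₋₂ (with p₋₁=1, p₋₂=0, q₋₁=0, q₋₂=1):
  k=0: a=2, p=2, q=1
  k=1: a=3, p=7, q=3
  k=2: a=4, p=30, q=13
  k=3: a=1, p=37, q=16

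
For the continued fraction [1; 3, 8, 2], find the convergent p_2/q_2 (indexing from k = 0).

Using pₖ = aₖpₖ₋₁ + pₖ₋₂, qₖ = aₖqₖ₋₁ + qₖ₋₂ (with p₋₁=1, p₋₂=0, q₋₁=0, q₋₂=1):
  k=0: a=1, p=1, q=1
  k=1: a=3, p=4, q=3
  k=2: a=8, p=33, q=25

33/25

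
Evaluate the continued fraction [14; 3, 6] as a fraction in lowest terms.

272/19

Fold from the inside: start with 6/1.
  3 + 1/6 = 19/6
  14 + 6/19 = 272/19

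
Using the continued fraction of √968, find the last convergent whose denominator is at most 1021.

√968 = [31; 8, 1, 6, 1, 8, 62, …] (period length 6).
Convergents:
  p_0/q_0 = 31/1
  p_1/q_1 = 249/8
  p_2/q_2 = 280/9
  p_3/q_3 = 1929/62
  p_4/q_4 = 2209/71
  p_5/q_5 = 19601/630
  p_6/q_6 = 1217471/39131
q_5 = 630 ≤ 1021 < 39131 = q_6, so the answer is 19601/630.

19601/630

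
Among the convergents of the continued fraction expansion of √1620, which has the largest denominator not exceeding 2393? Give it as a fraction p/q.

√1620 = [40; 4, 80, …] (period length 2).
Convergents:
  p_0/q_0 = 40/1
  p_1/q_1 = 161/4
  p_2/q_2 = 12920/321
  p_3/q_3 = 51841/1288
  p_4/q_4 = 4160200/103361
q_3 = 1288 ≤ 2393 < 103361 = q_4, so the answer is 51841/1288.

51841/1288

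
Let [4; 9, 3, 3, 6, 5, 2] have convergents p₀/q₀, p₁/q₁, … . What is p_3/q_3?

Using pₖ = aₖpₖ₋₁ + pₖ₋₂, qₖ = aₖqₖ₋₁ + qₖ₋₂ (with p₋₁=1, p₋₂=0, q₋₁=0, q₋₂=1):
  k=0: a=4, p=4, q=1
  k=1: a=9, p=37, q=9
  k=2: a=3, p=115, q=28
  k=3: a=3, p=382, q=93

382/93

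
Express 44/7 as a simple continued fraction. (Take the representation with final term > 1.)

[6; 3, 2]

44 = 6×7 + 2
7 = 3×2 + 1
2 = 2×1 + 0  (stop)
So 44/7 = [6; 3, 2].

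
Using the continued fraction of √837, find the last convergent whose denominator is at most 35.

√837 = [28; 1, 13, 2, 13, 1, 56, …] (period length 6).
Convergents:
  p_0/q_0 = 28/1
  p_1/q_1 = 29/1
  p_2/q_2 = 405/14
  p_3/q_3 = 839/29
  p_4/q_4 = 11312/391
q_3 = 29 ≤ 35 < 391 = q_4, so the answer is 839/29.

839/29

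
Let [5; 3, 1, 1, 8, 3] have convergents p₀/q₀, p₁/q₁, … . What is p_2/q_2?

Using pₖ = aₖpₖ₋₁ + pₖ₋₂, qₖ = aₖqₖ₋₁ + qₖ₋₂ (with p₋₁=1, p₋₂=0, q₋₁=0, q₋₂=1):
  k=0: a=5, p=5, q=1
  k=1: a=3, p=16, q=3
  k=2: a=1, p=21, q=4

21/4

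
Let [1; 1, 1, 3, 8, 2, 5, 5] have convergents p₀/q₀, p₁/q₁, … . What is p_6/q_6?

Using pₖ = aₖpₖ₋₁ + pₖ₋₂, qₖ = aₖqₖ₋₁ + qₖ₋₂ (with p₋₁=1, p₋₂=0, q₋₁=0, q₋₂=1):
  k=0: a=1, p=1, q=1
  k=1: a=1, p=2, q=1
  k=2: a=1, p=3, q=2
  k=3: a=3, p=11, q=7
  k=4: a=8, p=91, q=58
  k=5: a=2, p=193, q=123
  k=6: a=5, p=1056, q=673

1056/673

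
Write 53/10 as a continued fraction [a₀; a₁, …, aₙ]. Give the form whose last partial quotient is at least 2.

53 = 5*10 + 3
10 = 3*3 + 1
3 = 3*1 + 0  (stop)
So 53/10 = [5; 3, 3].

[5; 3, 3]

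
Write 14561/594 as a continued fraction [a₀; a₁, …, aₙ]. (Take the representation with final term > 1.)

14561 = 24*594 + 305
594 = 1*305 + 289
305 = 1*289 + 16
289 = 18*16 + 1
16 = 16*1 + 0  (stop)
So 14561/594 = [24; 1, 1, 18, 16].

[24; 1, 1, 18, 16]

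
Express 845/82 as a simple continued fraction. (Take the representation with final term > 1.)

845 = 10·82 + 25
82 = 3·25 + 7
25 = 3·7 + 4
7 = 1·4 + 3
4 = 1·3 + 1
3 = 3·1 + 0  (stop)
So 845/82 = [10; 3, 3, 1, 1, 3].

[10; 3, 3, 1, 1, 3]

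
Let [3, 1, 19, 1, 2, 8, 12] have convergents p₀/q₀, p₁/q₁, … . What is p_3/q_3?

83/21

Using pₖ = aₖpₖ₋₁ + pₖ₋₂, qₖ = aₖqₖ₋₁ + qₖ₋₂ (with p₋₁=1, p₋₂=0, q₋₁=0, q₋₂=1):
  k=0: a=3, p=3, q=1
  k=1: a=1, p=4, q=1
  k=2: a=19, p=79, q=20
  k=3: a=1, p=83, q=21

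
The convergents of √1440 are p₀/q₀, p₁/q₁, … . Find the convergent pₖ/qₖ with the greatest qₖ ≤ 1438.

54037/1424

√1440 = [37; 1, 17, 1, 74, …] (period length 4).
Convergents:
  p_0/q_0 = 37/1
  p_1/q_1 = 38/1
  p_2/q_2 = 683/18
  p_3/q_3 = 721/19
  p_4/q_4 = 54037/1424
  p_5/q_5 = 54758/1443
q_4 = 1424 ≤ 1438 < 1443 = q_5, so the answer is 54037/1424.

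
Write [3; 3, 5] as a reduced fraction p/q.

53/16

Using pₖ = aₖpₖ₋₁ + pₖ₋₂ and qₖ = aₖqₖ₋₁ + qₖ₋₂:
  k=0: a=3, p=3, q=1
  k=1: a=3, p=10, q=3
  k=2: a=5, p=53, q=16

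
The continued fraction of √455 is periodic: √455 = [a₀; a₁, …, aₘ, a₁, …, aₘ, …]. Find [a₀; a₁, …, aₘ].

[21; 3, 42]

a₀ = ⌊√455⌋ = 21.
With m₀=0, d₀=1 and mₖ₊₁ = dₖaₖ − mₖ, dₖ₊₁ = (n − mₖ₊₁²)/dₖ, aₖ₊₁ = ⌊(a₀+mₖ₊₁)/dₖ₊₁⌋:
  k=1: m=21, d=14, a=3
  k=2: m=21, d=1, a=42
d=1 and a=2a₀=42 at k=2, so the next step gives (m, d) = (21, 14) again — its k=1 value — and the period has length 2.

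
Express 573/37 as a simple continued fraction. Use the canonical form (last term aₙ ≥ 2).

573 = 15*37 + 18
37 = 2*18 + 1
18 = 18*1 + 0  (stop)
So 573/37 = [15; 2, 18].

[15; 2, 18]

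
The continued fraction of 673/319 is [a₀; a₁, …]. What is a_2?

673 = 2·319 + 35   →  a_0 = 2
319 = 9·35 + 4   →  a_1 = 9
35 = 8·4 + 3   →  a_2 = 8

8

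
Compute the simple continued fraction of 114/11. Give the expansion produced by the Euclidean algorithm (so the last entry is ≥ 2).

114 = 10×11 + 4
11 = 2×4 + 3
4 = 1×3 + 1
3 = 3×1 + 0  (stop)
So 114/11 = [10; 2, 1, 3].

[10; 2, 1, 3]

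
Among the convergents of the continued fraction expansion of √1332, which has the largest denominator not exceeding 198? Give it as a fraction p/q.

5292/145

√1332 = [36; 2, 72, …] (period length 2).
Convergents:
  p_0/q_0 = 36/1
  p_1/q_1 = 73/2
  p_2/q_2 = 5292/145
  p_3/q_3 = 10657/292
q_2 = 145 ≤ 198 < 292 = q_3, so the answer is 5292/145.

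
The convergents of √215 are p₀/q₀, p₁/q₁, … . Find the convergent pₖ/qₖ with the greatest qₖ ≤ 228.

2566/175

√215 = [14; 1, 1, 1, 28, …] (period length 4).
Convergents:
  p_0/q_0 = 14/1
  p_1/q_1 = 15/1
  p_2/q_2 = 29/2
  p_3/q_3 = 44/3
  p_4/q_4 = 1261/86
  p_5/q_5 = 1305/89
  p_6/q_6 = 2566/175
  p_7/q_7 = 3871/264
q_6 = 175 ≤ 228 < 264 = q_7, so the answer is 2566/175.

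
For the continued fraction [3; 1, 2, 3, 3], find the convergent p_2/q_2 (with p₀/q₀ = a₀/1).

Using pₖ = aₖpₖ₋₁ + pₖ₋₂, qₖ = aₖqₖ₋₁ + qₖ₋₂ (with p₋₁=1, p₋₂=0, q₋₁=0, q₋₂=1):
  k=0: a=3, p=3, q=1
  k=1: a=1, p=4, q=1
  k=2: a=2, p=11, q=3

11/3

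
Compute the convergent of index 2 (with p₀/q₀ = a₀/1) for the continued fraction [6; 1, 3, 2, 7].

Using pₖ = aₖpₖ₋₁ + pₖ₋₂, qₖ = aₖqₖ₋₁ + qₖ₋₂ (with p₋₁=1, p₋₂=0, q₋₁=0, q₋₂=1):
  k=0: a=6, p=6, q=1
  k=1: a=1, p=7, q=1
  k=2: a=3, p=27, q=4

27/4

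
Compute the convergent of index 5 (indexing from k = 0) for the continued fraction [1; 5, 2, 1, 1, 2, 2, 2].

Using pₖ = aₖpₖ₋₁ + pₖ₋₂, qₖ = aₖqₖ₋₁ + qₖ₋₂ (with p₋₁=1, p₋₂=0, q₋₁=0, q₋₂=1):
  k=0: a=1, p=1, q=1
  k=1: a=5, p=6, q=5
  k=2: a=2, p=13, q=11
  k=3: a=1, p=19, q=16
  k=4: a=1, p=32, q=27
  k=5: a=2, p=83, q=70

83/70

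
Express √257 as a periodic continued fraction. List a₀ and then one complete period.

a₀ = ⌊√257⌋ = 16.
With m₀=0, d₀=1 and mₖ₊₁ = dₖaₖ − mₖ, dₖ₊₁ = (n − mₖ₊₁²)/dₖ, aₖ₊₁ = ⌊(a₀+mₖ₊₁)/dₖ₊₁⌋:
  k=1: m=16, d=1, a=32
d=1 and a=2a₀=32 at k=1, so the next step gives (m, d) = (16, 1) again — its k=1 value — and the period has length 1.

[16; 32]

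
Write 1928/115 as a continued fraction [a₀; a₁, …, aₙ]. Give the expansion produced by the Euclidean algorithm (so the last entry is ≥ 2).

1928 = 16*115 + 88
115 = 1*88 + 27
88 = 3*27 + 7
27 = 3*7 + 6
7 = 1*6 + 1
6 = 6*1 + 0  (stop)
So 1928/115 = [16; 1, 3, 3, 1, 6].

[16; 1, 3, 3, 1, 6]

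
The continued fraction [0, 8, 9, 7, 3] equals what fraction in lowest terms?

Using pₖ = aₖpₖ₋₁ + pₖ₋₂ and qₖ = aₖqₖ₋₁ + qₖ₋₂:
  k=0: a=0, p=0, q=1
  k=1: a=8, p=1, q=8
  k=2: a=9, p=9, q=73
  k=3: a=7, p=64, q=519
  k=4: a=3, p=201, q=1630

201/1630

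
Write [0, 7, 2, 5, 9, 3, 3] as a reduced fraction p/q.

1043/7776

Fold from the inside: start with 3/1.
  3 + 1/3 = 10/3
  9 + 3/10 = 93/10
  5 + 10/93 = 475/93
  2 + 93/475 = 1043/475
  7 + 475/1043 = 7776/1043
  0 + 1043/7776 = 1043/7776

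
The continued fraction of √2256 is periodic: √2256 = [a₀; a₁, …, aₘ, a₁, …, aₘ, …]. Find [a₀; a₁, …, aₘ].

[47; 2, 94]

a₀ = ⌊√2256⌋ = 47.
With m₀=0, d₀=1 and mₖ₊₁ = dₖaₖ − mₖ, dₖ₊₁ = (n − mₖ₊₁²)/dₖ, aₖ₊₁ = ⌊(a₀+mₖ₊₁)/dₖ₊₁⌋:
  k=1: m=47, d=47, a=2
  k=2: m=47, d=1, a=94
d=1 and a=2a₀=94 at k=2, so the next step gives (m, d) = (47, 47) again — its k=1 value — and the period has length 2.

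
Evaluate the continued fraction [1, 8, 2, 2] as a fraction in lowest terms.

47/42

Fold from the inside: start with 2/1.
  2 + 1/2 = 5/2
  8 + 2/5 = 42/5
  1 + 5/42 = 47/42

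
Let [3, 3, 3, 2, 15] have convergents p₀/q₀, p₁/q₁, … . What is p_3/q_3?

Using pₖ = aₖpₖ₋₁ + pₖ₋₂, qₖ = aₖqₖ₋₁ + qₖ₋₂ (with p₋₁=1, p₋₂=0, q₋₁=0, q₋₂=1):
  k=0: a=3, p=3, q=1
  k=1: a=3, p=10, q=3
  k=2: a=3, p=33, q=10
  k=3: a=2, p=76, q=23

76/23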